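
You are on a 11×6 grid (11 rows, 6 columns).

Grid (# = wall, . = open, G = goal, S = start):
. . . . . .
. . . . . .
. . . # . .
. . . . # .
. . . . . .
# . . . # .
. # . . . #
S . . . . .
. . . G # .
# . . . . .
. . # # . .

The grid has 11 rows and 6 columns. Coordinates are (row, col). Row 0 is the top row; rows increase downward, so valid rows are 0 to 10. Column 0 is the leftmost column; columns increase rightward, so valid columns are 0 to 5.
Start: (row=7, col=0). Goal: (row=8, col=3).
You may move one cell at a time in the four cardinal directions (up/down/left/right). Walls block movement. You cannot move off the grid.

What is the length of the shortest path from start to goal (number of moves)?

Answer: Shortest path length: 4

Derivation:
BFS from (row=7, col=0) until reaching (row=8, col=3):
  Distance 0: (row=7, col=0)
  Distance 1: (row=6, col=0), (row=7, col=1), (row=8, col=0)
  Distance 2: (row=7, col=2), (row=8, col=1)
  Distance 3: (row=6, col=2), (row=7, col=3), (row=8, col=2), (row=9, col=1)
  Distance 4: (row=5, col=2), (row=6, col=3), (row=7, col=4), (row=8, col=3), (row=9, col=2), (row=10, col=1)  <- goal reached here
One shortest path (4 moves): (row=7, col=0) -> (row=7, col=1) -> (row=7, col=2) -> (row=7, col=3) -> (row=8, col=3)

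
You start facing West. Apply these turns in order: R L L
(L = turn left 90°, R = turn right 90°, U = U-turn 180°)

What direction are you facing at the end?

Start: West
  R (right (90° clockwise)) -> North
  L (left (90° counter-clockwise)) -> West
  L (left (90° counter-clockwise)) -> South
Final: South

Answer: Final heading: South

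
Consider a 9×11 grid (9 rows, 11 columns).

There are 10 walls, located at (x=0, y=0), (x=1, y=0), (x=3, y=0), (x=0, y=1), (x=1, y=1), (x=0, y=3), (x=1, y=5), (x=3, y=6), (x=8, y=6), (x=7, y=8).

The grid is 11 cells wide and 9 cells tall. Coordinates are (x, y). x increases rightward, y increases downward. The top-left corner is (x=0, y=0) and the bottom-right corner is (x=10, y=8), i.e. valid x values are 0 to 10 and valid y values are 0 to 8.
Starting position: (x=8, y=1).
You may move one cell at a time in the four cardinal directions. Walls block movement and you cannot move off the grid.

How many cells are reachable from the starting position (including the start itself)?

Answer: Reachable cells: 89

Derivation:
BFS flood-fill from (x=8, y=1):
  Distance 0: (x=8, y=1)
  Distance 1: (x=8, y=0), (x=7, y=1), (x=9, y=1), (x=8, y=2)
  Distance 2: (x=7, y=0), (x=9, y=0), (x=6, y=1), (x=10, y=1), (x=7, y=2), (x=9, y=2), (x=8, y=3)
  Distance 3: (x=6, y=0), (x=10, y=0), (x=5, y=1), (x=6, y=2), (x=10, y=2), (x=7, y=3), (x=9, y=3), (x=8, y=4)
  Distance 4: (x=5, y=0), (x=4, y=1), (x=5, y=2), (x=6, y=3), (x=10, y=3), (x=7, y=4), (x=9, y=4), (x=8, y=5)
  Distance 5: (x=4, y=0), (x=3, y=1), (x=4, y=2), (x=5, y=3), (x=6, y=4), (x=10, y=4), (x=7, y=5), (x=9, y=5)
  Distance 6: (x=2, y=1), (x=3, y=2), (x=4, y=3), (x=5, y=4), (x=6, y=5), (x=10, y=5), (x=7, y=6), (x=9, y=6)
  Distance 7: (x=2, y=0), (x=2, y=2), (x=3, y=3), (x=4, y=4), (x=5, y=5), (x=6, y=6), (x=10, y=6), (x=7, y=7), (x=9, y=7)
  Distance 8: (x=1, y=2), (x=2, y=3), (x=3, y=4), (x=4, y=5), (x=5, y=6), (x=6, y=7), (x=8, y=7), (x=10, y=7), (x=9, y=8)
  Distance 9: (x=0, y=2), (x=1, y=3), (x=2, y=4), (x=3, y=5), (x=4, y=6), (x=5, y=7), (x=6, y=8), (x=8, y=8), (x=10, y=8)
  Distance 10: (x=1, y=4), (x=2, y=5), (x=4, y=7), (x=5, y=8)
  Distance 11: (x=0, y=4), (x=2, y=6), (x=3, y=7), (x=4, y=8)
  Distance 12: (x=0, y=5), (x=1, y=6), (x=2, y=7), (x=3, y=8)
  Distance 13: (x=0, y=6), (x=1, y=7), (x=2, y=8)
  Distance 14: (x=0, y=7), (x=1, y=8)
  Distance 15: (x=0, y=8)
Total reachable: 89 (grid has 89 open cells total)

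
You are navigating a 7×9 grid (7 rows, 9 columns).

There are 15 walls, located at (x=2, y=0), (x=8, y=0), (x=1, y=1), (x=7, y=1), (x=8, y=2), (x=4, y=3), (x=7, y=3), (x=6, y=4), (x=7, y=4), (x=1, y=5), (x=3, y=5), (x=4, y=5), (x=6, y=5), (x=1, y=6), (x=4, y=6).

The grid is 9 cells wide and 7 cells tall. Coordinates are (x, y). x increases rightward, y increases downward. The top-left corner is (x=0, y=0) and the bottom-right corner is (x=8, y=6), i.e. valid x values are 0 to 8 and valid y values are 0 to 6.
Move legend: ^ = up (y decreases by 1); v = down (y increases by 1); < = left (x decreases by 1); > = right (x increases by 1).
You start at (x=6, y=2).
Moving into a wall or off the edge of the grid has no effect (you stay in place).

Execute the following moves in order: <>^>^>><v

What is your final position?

Answer: Final position: (x=6, y=1)

Derivation:
Start: (x=6, y=2)
  < (left): (x=6, y=2) -> (x=5, y=2)
  > (right): (x=5, y=2) -> (x=6, y=2)
  ^ (up): (x=6, y=2) -> (x=6, y=1)
  > (right): blocked, stay at (x=6, y=1)
  ^ (up): (x=6, y=1) -> (x=6, y=0)
  > (right): (x=6, y=0) -> (x=7, y=0)
  > (right): blocked, stay at (x=7, y=0)
  < (left): (x=7, y=0) -> (x=6, y=0)
  v (down): (x=6, y=0) -> (x=6, y=1)
Final: (x=6, y=1)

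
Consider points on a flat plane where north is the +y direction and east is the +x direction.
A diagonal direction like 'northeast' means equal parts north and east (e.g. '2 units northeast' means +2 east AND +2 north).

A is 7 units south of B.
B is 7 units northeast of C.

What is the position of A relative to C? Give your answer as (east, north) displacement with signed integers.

Answer: A is at (east=7, north=0) relative to C.

Derivation:
Place C at the origin (east=0, north=0).
  B is 7 units northeast of C: delta (east=+7, north=+7); B at (east=7, north=7).
  A is 7 units south of B: delta (east=+0, north=-7); A at (east=7, north=0).
Therefore A relative to C: (east=7, north=0).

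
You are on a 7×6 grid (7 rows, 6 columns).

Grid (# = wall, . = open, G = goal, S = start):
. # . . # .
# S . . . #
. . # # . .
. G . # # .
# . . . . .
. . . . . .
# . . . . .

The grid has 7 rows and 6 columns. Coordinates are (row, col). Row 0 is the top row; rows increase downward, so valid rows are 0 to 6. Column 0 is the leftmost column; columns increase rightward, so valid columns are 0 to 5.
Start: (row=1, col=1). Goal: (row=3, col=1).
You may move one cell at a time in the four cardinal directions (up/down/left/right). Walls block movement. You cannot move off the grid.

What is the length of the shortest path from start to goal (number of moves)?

Answer: Shortest path length: 2

Derivation:
BFS from (row=1, col=1) until reaching (row=3, col=1):
  Distance 0: (row=1, col=1)
  Distance 1: (row=1, col=2), (row=2, col=1)
  Distance 2: (row=0, col=2), (row=1, col=3), (row=2, col=0), (row=3, col=1)  <- goal reached here
One shortest path (2 moves): (row=1, col=1) -> (row=2, col=1) -> (row=3, col=1)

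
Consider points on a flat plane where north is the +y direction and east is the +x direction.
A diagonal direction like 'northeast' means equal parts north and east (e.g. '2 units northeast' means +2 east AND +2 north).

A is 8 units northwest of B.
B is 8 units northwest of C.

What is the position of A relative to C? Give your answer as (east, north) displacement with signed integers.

Place C at the origin (east=0, north=0).
  B is 8 units northwest of C: delta (east=-8, north=+8); B at (east=-8, north=8).
  A is 8 units northwest of B: delta (east=-8, north=+8); A at (east=-16, north=16).
Therefore A relative to C: (east=-16, north=16).

Answer: A is at (east=-16, north=16) relative to C.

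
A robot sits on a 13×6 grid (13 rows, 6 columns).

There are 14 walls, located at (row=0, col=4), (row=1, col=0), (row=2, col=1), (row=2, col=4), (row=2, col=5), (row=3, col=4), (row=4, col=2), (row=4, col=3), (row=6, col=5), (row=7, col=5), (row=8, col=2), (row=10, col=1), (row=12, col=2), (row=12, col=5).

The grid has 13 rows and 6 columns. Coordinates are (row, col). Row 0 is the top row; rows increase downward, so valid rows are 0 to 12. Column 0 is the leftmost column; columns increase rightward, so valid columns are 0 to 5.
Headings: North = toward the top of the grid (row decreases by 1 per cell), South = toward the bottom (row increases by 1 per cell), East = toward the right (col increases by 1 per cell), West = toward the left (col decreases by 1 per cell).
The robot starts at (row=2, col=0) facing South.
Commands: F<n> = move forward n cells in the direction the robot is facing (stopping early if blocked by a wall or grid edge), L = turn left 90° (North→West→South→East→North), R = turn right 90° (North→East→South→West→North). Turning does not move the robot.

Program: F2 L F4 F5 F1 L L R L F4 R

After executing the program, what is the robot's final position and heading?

Start: (row=2, col=0), facing South
  F2: move forward 2, now at (row=4, col=0)
  L: turn left, now facing East
  F4: move forward 1/4 (blocked), now at (row=4, col=1)
  F5: move forward 0/5 (blocked), now at (row=4, col=1)
  F1: move forward 0/1 (blocked), now at (row=4, col=1)
  L: turn left, now facing North
  L: turn left, now facing West
  R: turn right, now facing North
  L: turn left, now facing West
  F4: move forward 1/4 (blocked), now at (row=4, col=0)
  R: turn right, now facing North
Final: (row=4, col=0), facing North

Answer: Final position: (row=4, col=0), facing North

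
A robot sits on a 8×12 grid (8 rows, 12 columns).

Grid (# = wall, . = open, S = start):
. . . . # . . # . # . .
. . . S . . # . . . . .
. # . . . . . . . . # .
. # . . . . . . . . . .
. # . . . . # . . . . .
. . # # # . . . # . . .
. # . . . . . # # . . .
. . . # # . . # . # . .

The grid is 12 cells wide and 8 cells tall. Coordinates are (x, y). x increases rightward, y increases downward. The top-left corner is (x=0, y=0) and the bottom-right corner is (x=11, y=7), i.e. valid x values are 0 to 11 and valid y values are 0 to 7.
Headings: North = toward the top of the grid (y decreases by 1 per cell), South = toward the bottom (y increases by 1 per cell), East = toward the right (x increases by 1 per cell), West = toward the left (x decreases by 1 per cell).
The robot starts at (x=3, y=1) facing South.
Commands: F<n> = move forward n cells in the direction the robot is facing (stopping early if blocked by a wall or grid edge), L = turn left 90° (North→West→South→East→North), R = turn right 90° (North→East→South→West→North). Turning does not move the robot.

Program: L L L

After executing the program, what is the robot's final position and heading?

Answer: Final position: (x=3, y=1), facing West

Derivation:
Start: (x=3, y=1), facing South
  L: turn left, now facing East
  L: turn left, now facing North
  L: turn left, now facing West
Final: (x=3, y=1), facing West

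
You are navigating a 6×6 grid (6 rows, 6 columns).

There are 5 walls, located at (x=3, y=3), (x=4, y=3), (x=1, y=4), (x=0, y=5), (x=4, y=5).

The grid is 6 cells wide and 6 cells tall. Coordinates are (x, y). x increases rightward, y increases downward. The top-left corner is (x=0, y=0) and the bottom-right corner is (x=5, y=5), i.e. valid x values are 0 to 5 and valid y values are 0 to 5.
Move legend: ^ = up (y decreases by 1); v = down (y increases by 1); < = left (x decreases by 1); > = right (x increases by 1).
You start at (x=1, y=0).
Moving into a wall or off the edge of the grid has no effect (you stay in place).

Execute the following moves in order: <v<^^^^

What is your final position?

Start: (x=1, y=0)
  < (left): (x=1, y=0) -> (x=0, y=0)
  v (down): (x=0, y=0) -> (x=0, y=1)
  < (left): blocked, stay at (x=0, y=1)
  ^ (up): (x=0, y=1) -> (x=0, y=0)
  [×3]^ (up): blocked, stay at (x=0, y=0)
Final: (x=0, y=0)

Answer: Final position: (x=0, y=0)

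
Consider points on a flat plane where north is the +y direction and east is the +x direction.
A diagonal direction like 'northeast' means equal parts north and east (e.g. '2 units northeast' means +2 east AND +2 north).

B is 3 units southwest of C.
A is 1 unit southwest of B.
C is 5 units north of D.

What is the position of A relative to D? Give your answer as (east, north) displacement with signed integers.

Place D at the origin (east=0, north=0).
  C is 5 units north of D: delta (east=+0, north=+5); C at (east=0, north=5).
  B is 3 units southwest of C: delta (east=-3, north=-3); B at (east=-3, north=2).
  A is 1 unit southwest of B: delta (east=-1, north=-1); A at (east=-4, north=1).
Therefore A relative to D: (east=-4, north=1).

Answer: A is at (east=-4, north=1) relative to D.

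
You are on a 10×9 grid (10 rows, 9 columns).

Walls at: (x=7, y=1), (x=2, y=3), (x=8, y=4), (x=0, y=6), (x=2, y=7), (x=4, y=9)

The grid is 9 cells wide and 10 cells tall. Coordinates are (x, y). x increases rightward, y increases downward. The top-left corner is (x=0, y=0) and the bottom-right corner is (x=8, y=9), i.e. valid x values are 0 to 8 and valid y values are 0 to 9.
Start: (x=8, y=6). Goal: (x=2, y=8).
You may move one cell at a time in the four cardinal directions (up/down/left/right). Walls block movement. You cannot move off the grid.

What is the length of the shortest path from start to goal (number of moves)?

BFS from (x=8, y=6) until reaching (x=2, y=8):
  Distance 0: (x=8, y=6)
  Distance 1: (x=8, y=5), (x=7, y=6), (x=8, y=7)
  Distance 2: (x=7, y=5), (x=6, y=6), (x=7, y=7), (x=8, y=8)
  Distance 3: (x=7, y=4), (x=6, y=5), (x=5, y=6), (x=6, y=7), (x=7, y=8), (x=8, y=9)
  Distance 4: (x=7, y=3), (x=6, y=4), (x=5, y=5), (x=4, y=6), (x=5, y=7), (x=6, y=8), (x=7, y=9)
  Distance 5: (x=7, y=2), (x=6, y=3), (x=8, y=3), (x=5, y=4), (x=4, y=5), (x=3, y=6), (x=4, y=7), (x=5, y=8), (x=6, y=9)
  Distance 6: (x=6, y=2), (x=8, y=2), (x=5, y=3), (x=4, y=4), (x=3, y=5), (x=2, y=6), (x=3, y=7), (x=4, y=8), (x=5, y=9)
  Distance 7: (x=6, y=1), (x=8, y=1), (x=5, y=2), (x=4, y=3), (x=3, y=4), (x=2, y=5), (x=1, y=6), (x=3, y=8)
  Distance 8: (x=6, y=0), (x=8, y=0), (x=5, y=1), (x=4, y=2), (x=3, y=3), (x=2, y=4), (x=1, y=5), (x=1, y=7), (x=2, y=8), (x=3, y=9)  <- goal reached here
One shortest path (8 moves): (x=8, y=6) -> (x=7, y=6) -> (x=6, y=6) -> (x=5, y=6) -> (x=4, y=6) -> (x=3, y=6) -> (x=3, y=7) -> (x=3, y=8) -> (x=2, y=8)

Answer: Shortest path length: 8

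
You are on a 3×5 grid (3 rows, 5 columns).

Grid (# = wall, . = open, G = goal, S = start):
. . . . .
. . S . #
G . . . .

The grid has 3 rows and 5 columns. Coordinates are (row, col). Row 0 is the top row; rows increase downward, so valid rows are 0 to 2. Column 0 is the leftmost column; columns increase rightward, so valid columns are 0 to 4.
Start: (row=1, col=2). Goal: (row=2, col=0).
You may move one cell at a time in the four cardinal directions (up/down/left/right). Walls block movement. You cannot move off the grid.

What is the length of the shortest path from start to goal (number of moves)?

Answer: Shortest path length: 3

Derivation:
BFS from (row=1, col=2) until reaching (row=2, col=0):
  Distance 0: (row=1, col=2)
  Distance 1: (row=0, col=2), (row=1, col=1), (row=1, col=3), (row=2, col=2)
  Distance 2: (row=0, col=1), (row=0, col=3), (row=1, col=0), (row=2, col=1), (row=2, col=3)
  Distance 3: (row=0, col=0), (row=0, col=4), (row=2, col=0), (row=2, col=4)  <- goal reached here
One shortest path (3 moves): (row=1, col=2) -> (row=1, col=1) -> (row=1, col=0) -> (row=2, col=0)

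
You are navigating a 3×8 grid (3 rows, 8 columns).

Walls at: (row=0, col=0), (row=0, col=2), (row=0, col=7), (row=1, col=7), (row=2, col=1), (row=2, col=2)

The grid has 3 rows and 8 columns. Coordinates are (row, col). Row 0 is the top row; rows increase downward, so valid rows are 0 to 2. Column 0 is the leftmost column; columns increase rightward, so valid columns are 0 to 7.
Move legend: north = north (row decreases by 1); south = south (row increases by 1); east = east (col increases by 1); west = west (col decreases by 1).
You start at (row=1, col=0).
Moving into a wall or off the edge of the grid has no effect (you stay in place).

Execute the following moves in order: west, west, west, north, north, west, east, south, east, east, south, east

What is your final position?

Answer: Final position: (row=2, col=4)

Derivation:
Start: (row=1, col=0)
  [×3]west (west): blocked, stay at (row=1, col=0)
  north (north): blocked, stay at (row=1, col=0)
  north (north): blocked, stay at (row=1, col=0)
  west (west): blocked, stay at (row=1, col=0)
  east (east): (row=1, col=0) -> (row=1, col=1)
  south (south): blocked, stay at (row=1, col=1)
  east (east): (row=1, col=1) -> (row=1, col=2)
  east (east): (row=1, col=2) -> (row=1, col=3)
  south (south): (row=1, col=3) -> (row=2, col=3)
  east (east): (row=2, col=3) -> (row=2, col=4)
Final: (row=2, col=4)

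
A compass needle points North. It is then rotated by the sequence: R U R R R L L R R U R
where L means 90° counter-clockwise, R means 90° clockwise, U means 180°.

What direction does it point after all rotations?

Answer: Final heading: East

Derivation:
Start: North
  R (right (90° clockwise)) -> East
  U (U-turn (180°)) -> West
  R (right (90° clockwise)) -> North
  R (right (90° clockwise)) -> East
  R (right (90° clockwise)) -> South
  L (left (90° counter-clockwise)) -> East
  L (left (90° counter-clockwise)) -> North
  R (right (90° clockwise)) -> East
  R (right (90° clockwise)) -> South
  U (U-turn (180°)) -> North
  R (right (90° clockwise)) -> East
Final: East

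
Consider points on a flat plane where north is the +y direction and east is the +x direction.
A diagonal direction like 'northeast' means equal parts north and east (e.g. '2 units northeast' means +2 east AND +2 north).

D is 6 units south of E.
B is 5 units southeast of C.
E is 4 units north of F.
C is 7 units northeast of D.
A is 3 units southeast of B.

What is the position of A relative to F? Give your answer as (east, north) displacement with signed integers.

Answer: A is at (east=15, north=-3) relative to F.

Derivation:
Place F at the origin (east=0, north=0).
  E is 4 units north of F: delta (east=+0, north=+4); E at (east=0, north=4).
  D is 6 units south of E: delta (east=+0, north=-6); D at (east=0, north=-2).
  C is 7 units northeast of D: delta (east=+7, north=+7); C at (east=7, north=5).
  B is 5 units southeast of C: delta (east=+5, north=-5); B at (east=12, north=0).
  A is 3 units southeast of B: delta (east=+3, north=-3); A at (east=15, north=-3).
Therefore A relative to F: (east=15, north=-3).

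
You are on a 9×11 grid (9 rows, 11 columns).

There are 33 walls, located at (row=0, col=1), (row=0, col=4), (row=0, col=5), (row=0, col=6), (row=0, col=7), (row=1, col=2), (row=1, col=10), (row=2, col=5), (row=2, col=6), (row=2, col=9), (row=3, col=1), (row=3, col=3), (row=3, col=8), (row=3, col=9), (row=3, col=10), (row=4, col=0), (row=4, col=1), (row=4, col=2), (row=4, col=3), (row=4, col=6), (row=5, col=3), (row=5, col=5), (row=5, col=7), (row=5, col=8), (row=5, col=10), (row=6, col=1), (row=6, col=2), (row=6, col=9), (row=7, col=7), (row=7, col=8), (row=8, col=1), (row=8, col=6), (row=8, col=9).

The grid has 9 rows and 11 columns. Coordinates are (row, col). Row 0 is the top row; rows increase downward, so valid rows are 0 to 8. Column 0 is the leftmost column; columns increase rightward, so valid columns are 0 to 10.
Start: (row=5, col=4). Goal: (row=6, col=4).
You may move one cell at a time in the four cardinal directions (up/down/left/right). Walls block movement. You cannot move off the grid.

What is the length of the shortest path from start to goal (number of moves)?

Answer: Shortest path length: 1

Derivation:
BFS from (row=5, col=4) until reaching (row=6, col=4):
  Distance 0: (row=5, col=4)
  Distance 1: (row=4, col=4), (row=6, col=4)  <- goal reached here
One shortest path (1 moves): (row=5, col=4) -> (row=6, col=4)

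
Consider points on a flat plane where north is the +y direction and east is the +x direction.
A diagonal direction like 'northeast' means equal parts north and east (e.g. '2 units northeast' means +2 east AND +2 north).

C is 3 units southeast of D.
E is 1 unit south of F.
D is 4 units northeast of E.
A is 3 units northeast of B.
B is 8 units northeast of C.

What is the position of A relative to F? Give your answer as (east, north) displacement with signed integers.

Place F at the origin (east=0, north=0).
  E is 1 unit south of F: delta (east=+0, north=-1); E at (east=0, north=-1).
  D is 4 units northeast of E: delta (east=+4, north=+4); D at (east=4, north=3).
  C is 3 units southeast of D: delta (east=+3, north=-3); C at (east=7, north=0).
  B is 8 units northeast of C: delta (east=+8, north=+8); B at (east=15, north=8).
  A is 3 units northeast of B: delta (east=+3, north=+3); A at (east=18, north=11).
Therefore A relative to F: (east=18, north=11).

Answer: A is at (east=18, north=11) relative to F.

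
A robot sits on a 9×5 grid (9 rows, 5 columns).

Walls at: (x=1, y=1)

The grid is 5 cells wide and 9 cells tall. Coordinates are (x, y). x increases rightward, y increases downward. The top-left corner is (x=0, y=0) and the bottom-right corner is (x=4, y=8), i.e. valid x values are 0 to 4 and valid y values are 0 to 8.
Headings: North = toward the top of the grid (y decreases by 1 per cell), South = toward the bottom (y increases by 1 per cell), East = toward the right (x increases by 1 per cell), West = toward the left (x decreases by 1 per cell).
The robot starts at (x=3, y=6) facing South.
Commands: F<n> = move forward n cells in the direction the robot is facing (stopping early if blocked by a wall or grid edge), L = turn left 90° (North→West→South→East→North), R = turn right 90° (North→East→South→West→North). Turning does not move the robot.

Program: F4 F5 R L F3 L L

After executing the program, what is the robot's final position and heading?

Answer: Final position: (x=3, y=8), facing North

Derivation:
Start: (x=3, y=6), facing South
  F4: move forward 2/4 (blocked), now at (x=3, y=8)
  F5: move forward 0/5 (blocked), now at (x=3, y=8)
  R: turn right, now facing West
  L: turn left, now facing South
  F3: move forward 0/3 (blocked), now at (x=3, y=8)
  L: turn left, now facing East
  L: turn left, now facing North
Final: (x=3, y=8), facing North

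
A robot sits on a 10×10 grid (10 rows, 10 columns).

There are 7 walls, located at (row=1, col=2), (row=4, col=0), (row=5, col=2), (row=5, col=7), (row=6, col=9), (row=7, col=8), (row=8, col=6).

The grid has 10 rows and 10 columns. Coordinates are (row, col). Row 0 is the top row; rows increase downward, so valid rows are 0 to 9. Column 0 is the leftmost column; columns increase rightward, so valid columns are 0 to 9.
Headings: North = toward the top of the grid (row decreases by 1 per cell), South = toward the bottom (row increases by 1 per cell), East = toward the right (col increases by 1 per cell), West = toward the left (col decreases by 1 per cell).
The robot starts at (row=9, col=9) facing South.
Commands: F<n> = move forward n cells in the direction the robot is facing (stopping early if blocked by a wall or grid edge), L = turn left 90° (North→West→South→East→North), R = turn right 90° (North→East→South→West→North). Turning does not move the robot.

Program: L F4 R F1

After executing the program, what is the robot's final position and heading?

Start: (row=9, col=9), facing South
  L: turn left, now facing East
  F4: move forward 0/4 (blocked), now at (row=9, col=9)
  R: turn right, now facing South
  F1: move forward 0/1 (blocked), now at (row=9, col=9)
Final: (row=9, col=9), facing South

Answer: Final position: (row=9, col=9), facing South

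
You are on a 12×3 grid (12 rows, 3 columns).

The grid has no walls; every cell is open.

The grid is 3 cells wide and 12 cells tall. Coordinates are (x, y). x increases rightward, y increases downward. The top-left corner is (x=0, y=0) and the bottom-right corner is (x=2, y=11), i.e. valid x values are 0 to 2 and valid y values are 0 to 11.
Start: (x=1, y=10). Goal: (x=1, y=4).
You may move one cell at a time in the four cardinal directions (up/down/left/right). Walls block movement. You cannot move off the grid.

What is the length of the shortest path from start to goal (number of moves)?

Answer: Shortest path length: 6

Derivation:
BFS from (x=1, y=10) until reaching (x=1, y=4):
  Distance 0: (x=1, y=10)
  Distance 1: (x=1, y=9), (x=0, y=10), (x=2, y=10), (x=1, y=11)
  Distance 2: (x=1, y=8), (x=0, y=9), (x=2, y=9), (x=0, y=11), (x=2, y=11)
  Distance 3: (x=1, y=7), (x=0, y=8), (x=2, y=8)
  Distance 4: (x=1, y=6), (x=0, y=7), (x=2, y=7)
  Distance 5: (x=1, y=5), (x=0, y=6), (x=2, y=6)
  Distance 6: (x=1, y=4), (x=0, y=5), (x=2, y=5)  <- goal reached here
One shortest path (6 moves): (x=1, y=10) -> (x=1, y=9) -> (x=1, y=8) -> (x=1, y=7) -> (x=1, y=6) -> (x=1, y=5) -> (x=1, y=4)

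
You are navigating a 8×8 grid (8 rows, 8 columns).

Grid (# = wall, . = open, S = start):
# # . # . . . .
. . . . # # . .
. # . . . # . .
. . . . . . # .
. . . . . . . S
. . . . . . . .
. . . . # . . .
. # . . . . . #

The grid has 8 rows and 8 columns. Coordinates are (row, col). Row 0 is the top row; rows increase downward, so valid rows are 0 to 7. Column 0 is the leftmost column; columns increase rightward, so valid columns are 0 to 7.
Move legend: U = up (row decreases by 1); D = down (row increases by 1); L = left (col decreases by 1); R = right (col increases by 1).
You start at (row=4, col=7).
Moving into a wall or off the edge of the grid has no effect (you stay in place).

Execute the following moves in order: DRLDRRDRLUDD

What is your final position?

Start: (row=4, col=7)
  D (down): (row=4, col=7) -> (row=5, col=7)
  R (right): blocked, stay at (row=5, col=7)
  L (left): (row=5, col=7) -> (row=5, col=6)
  D (down): (row=5, col=6) -> (row=6, col=6)
  R (right): (row=6, col=6) -> (row=6, col=7)
  R (right): blocked, stay at (row=6, col=7)
  D (down): blocked, stay at (row=6, col=7)
  R (right): blocked, stay at (row=6, col=7)
  L (left): (row=6, col=7) -> (row=6, col=6)
  U (up): (row=6, col=6) -> (row=5, col=6)
  D (down): (row=5, col=6) -> (row=6, col=6)
  D (down): (row=6, col=6) -> (row=7, col=6)
Final: (row=7, col=6)

Answer: Final position: (row=7, col=6)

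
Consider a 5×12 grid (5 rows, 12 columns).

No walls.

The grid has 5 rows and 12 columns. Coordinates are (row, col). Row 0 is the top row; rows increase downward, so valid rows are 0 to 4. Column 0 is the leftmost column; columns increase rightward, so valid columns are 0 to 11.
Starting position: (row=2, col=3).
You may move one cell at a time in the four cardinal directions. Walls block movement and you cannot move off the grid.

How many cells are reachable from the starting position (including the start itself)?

Answer: Reachable cells: 60

Derivation:
BFS flood-fill from (row=2, col=3):
  Distance 0: (row=2, col=3)
  Distance 1: (row=1, col=3), (row=2, col=2), (row=2, col=4), (row=3, col=3)
  Distance 2: (row=0, col=3), (row=1, col=2), (row=1, col=4), (row=2, col=1), (row=2, col=5), (row=3, col=2), (row=3, col=4), (row=4, col=3)
  Distance 3: (row=0, col=2), (row=0, col=4), (row=1, col=1), (row=1, col=5), (row=2, col=0), (row=2, col=6), (row=3, col=1), (row=3, col=5), (row=4, col=2), (row=4, col=4)
  Distance 4: (row=0, col=1), (row=0, col=5), (row=1, col=0), (row=1, col=6), (row=2, col=7), (row=3, col=0), (row=3, col=6), (row=4, col=1), (row=4, col=5)
  Distance 5: (row=0, col=0), (row=0, col=6), (row=1, col=7), (row=2, col=8), (row=3, col=7), (row=4, col=0), (row=4, col=6)
  Distance 6: (row=0, col=7), (row=1, col=8), (row=2, col=9), (row=3, col=8), (row=4, col=7)
  Distance 7: (row=0, col=8), (row=1, col=9), (row=2, col=10), (row=3, col=9), (row=4, col=8)
  Distance 8: (row=0, col=9), (row=1, col=10), (row=2, col=11), (row=3, col=10), (row=4, col=9)
  Distance 9: (row=0, col=10), (row=1, col=11), (row=3, col=11), (row=4, col=10)
  Distance 10: (row=0, col=11), (row=4, col=11)
Total reachable: 60 (grid has 60 open cells total)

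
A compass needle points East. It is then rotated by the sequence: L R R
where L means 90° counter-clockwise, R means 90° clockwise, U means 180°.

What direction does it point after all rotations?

Start: East
  L (left (90° counter-clockwise)) -> North
  R (right (90° clockwise)) -> East
  R (right (90° clockwise)) -> South
Final: South

Answer: Final heading: South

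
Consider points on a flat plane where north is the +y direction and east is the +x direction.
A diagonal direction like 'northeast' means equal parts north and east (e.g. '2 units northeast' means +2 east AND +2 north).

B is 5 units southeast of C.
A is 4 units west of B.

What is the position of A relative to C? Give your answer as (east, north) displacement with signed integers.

Place C at the origin (east=0, north=0).
  B is 5 units southeast of C: delta (east=+5, north=-5); B at (east=5, north=-5).
  A is 4 units west of B: delta (east=-4, north=+0); A at (east=1, north=-5).
Therefore A relative to C: (east=1, north=-5).

Answer: A is at (east=1, north=-5) relative to C.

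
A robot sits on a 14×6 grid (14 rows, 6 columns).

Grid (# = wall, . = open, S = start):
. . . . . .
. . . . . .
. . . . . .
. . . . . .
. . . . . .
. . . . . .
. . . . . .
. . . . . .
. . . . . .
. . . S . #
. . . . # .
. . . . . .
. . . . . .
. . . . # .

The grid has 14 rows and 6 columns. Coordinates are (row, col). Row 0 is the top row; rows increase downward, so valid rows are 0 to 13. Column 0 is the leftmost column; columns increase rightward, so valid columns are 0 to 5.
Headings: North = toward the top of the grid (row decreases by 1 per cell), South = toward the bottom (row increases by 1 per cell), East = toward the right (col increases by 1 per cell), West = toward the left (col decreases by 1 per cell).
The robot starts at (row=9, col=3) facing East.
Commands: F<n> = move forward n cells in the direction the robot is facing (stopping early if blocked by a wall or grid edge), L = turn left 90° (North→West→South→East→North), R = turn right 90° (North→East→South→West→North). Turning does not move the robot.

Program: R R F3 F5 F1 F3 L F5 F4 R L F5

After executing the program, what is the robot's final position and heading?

Start: (row=9, col=3), facing East
  R: turn right, now facing South
  R: turn right, now facing West
  F3: move forward 3, now at (row=9, col=0)
  F5: move forward 0/5 (blocked), now at (row=9, col=0)
  F1: move forward 0/1 (blocked), now at (row=9, col=0)
  F3: move forward 0/3 (blocked), now at (row=9, col=0)
  L: turn left, now facing South
  F5: move forward 4/5 (blocked), now at (row=13, col=0)
  F4: move forward 0/4 (blocked), now at (row=13, col=0)
  R: turn right, now facing West
  L: turn left, now facing South
  F5: move forward 0/5 (blocked), now at (row=13, col=0)
Final: (row=13, col=0), facing South

Answer: Final position: (row=13, col=0), facing South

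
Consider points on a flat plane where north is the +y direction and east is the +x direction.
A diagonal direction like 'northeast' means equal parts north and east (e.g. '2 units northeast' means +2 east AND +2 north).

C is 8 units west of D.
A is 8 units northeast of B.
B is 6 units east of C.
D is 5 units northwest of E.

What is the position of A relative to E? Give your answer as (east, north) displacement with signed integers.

Place E at the origin (east=0, north=0).
  D is 5 units northwest of E: delta (east=-5, north=+5); D at (east=-5, north=5).
  C is 8 units west of D: delta (east=-8, north=+0); C at (east=-13, north=5).
  B is 6 units east of C: delta (east=+6, north=+0); B at (east=-7, north=5).
  A is 8 units northeast of B: delta (east=+8, north=+8); A at (east=1, north=13).
Therefore A relative to E: (east=1, north=13).

Answer: A is at (east=1, north=13) relative to E.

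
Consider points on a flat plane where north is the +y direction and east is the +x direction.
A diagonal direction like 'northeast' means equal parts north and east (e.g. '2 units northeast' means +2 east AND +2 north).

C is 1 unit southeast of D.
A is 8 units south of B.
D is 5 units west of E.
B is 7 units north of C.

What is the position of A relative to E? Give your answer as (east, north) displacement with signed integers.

Place E at the origin (east=0, north=0).
  D is 5 units west of E: delta (east=-5, north=+0); D at (east=-5, north=0).
  C is 1 unit southeast of D: delta (east=+1, north=-1); C at (east=-4, north=-1).
  B is 7 units north of C: delta (east=+0, north=+7); B at (east=-4, north=6).
  A is 8 units south of B: delta (east=+0, north=-8); A at (east=-4, north=-2).
Therefore A relative to E: (east=-4, north=-2).

Answer: A is at (east=-4, north=-2) relative to E.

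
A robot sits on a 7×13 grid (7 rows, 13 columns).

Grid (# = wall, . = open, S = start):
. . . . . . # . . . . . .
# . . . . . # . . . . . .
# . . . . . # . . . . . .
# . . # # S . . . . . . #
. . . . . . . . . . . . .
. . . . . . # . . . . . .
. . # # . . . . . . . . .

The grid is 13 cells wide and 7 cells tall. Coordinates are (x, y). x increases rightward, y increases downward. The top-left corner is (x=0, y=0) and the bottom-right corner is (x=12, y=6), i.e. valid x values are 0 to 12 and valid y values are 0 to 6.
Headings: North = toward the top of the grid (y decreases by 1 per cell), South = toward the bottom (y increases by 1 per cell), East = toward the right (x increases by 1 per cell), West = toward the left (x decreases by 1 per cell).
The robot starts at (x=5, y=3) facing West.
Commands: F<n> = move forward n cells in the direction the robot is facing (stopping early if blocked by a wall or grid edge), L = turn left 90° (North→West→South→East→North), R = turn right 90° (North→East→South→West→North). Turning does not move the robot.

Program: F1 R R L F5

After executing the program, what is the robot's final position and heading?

Start: (x=5, y=3), facing West
  F1: move forward 0/1 (blocked), now at (x=5, y=3)
  R: turn right, now facing North
  R: turn right, now facing East
  L: turn left, now facing North
  F5: move forward 3/5 (blocked), now at (x=5, y=0)
Final: (x=5, y=0), facing North

Answer: Final position: (x=5, y=0), facing North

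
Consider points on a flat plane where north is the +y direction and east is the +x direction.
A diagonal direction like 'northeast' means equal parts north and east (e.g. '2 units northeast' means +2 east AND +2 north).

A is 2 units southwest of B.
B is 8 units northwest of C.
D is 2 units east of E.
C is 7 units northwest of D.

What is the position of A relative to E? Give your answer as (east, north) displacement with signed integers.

Answer: A is at (east=-15, north=13) relative to E.

Derivation:
Place E at the origin (east=0, north=0).
  D is 2 units east of E: delta (east=+2, north=+0); D at (east=2, north=0).
  C is 7 units northwest of D: delta (east=-7, north=+7); C at (east=-5, north=7).
  B is 8 units northwest of C: delta (east=-8, north=+8); B at (east=-13, north=15).
  A is 2 units southwest of B: delta (east=-2, north=-2); A at (east=-15, north=13).
Therefore A relative to E: (east=-15, north=13).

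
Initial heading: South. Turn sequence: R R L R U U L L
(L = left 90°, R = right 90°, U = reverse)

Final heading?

Answer: Final heading: South

Derivation:
Start: South
  R (right (90° clockwise)) -> West
  R (right (90° clockwise)) -> North
  L (left (90° counter-clockwise)) -> West
  R (right (90° clockwise)) -> North
  U (U-turn (180°)) -> South
  U (U-turn (180°)) -> North
  L (left (90° counter-clockwise)) -> West
  L (left (90° counter-clockwise)) -> South
Final: South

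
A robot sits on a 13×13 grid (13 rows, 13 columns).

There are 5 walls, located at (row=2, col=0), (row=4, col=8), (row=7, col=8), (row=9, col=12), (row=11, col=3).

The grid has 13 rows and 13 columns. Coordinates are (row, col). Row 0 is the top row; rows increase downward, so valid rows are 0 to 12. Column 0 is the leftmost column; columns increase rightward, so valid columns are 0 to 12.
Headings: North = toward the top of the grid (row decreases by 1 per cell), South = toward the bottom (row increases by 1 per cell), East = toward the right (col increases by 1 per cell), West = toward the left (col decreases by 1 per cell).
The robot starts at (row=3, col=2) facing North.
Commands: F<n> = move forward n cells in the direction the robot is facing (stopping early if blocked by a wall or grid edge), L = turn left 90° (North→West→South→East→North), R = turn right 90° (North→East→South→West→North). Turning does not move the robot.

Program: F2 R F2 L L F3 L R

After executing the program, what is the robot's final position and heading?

Start: (row=3, col=2), facing North
  F2: move forward 2, now at (row=1, col=2)
  R: turn right, now facing East
  F2: move forward 2, now at (row=1, col=4)
  L: turn left, now facing North
  L: turn left, now facing West
  F3: move forward 3, now at (row=1, col=1)
  L: turn left, now facing South
  R: turn right, now facing West
Final: (row=1, col=1), facing West

Answer: Final position: (row=1, col=1), facing West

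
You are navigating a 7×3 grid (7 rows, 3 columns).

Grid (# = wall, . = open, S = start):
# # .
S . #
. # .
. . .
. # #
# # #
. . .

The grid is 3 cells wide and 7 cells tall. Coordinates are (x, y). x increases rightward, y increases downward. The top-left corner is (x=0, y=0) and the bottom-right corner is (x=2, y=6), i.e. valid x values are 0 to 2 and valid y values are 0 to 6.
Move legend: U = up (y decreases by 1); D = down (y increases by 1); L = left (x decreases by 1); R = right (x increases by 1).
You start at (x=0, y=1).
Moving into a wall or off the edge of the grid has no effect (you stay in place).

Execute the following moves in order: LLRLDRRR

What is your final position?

Answer: Final position: (x=0, y=2)

Derivation:
Start: (x=0, y=1)
  L (left): blocked, stay at (x=0, y=1)
  L (left): blocked, stay at (x=0, y=1)
  R (right): (x=0, y=1) -> (x=1, y=1)
  L (left): (x=1, y=1) -> (x=0, y=1)
  D (down): (x=0, y=1) -> (x=0, y=2)
  [×3]R (right): blocked, stay at (x=0, y=2)
Final: (x=0, y=2)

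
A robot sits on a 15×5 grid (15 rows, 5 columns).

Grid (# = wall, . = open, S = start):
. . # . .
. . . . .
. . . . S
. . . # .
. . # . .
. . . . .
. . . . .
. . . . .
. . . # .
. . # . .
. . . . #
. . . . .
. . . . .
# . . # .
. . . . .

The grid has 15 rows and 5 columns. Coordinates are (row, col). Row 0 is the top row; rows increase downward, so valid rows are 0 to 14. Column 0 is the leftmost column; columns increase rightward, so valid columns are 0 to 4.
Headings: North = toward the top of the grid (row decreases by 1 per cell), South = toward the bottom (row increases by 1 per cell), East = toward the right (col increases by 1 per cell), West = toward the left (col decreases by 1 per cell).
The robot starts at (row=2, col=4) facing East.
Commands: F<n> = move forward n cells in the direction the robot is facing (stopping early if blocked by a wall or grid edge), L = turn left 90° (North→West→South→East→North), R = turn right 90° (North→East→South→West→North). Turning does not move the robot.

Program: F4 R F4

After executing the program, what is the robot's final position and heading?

Answer: Final position: (row=6, col=4), facing South

Derivation:
Start: (row=2, col=4), facing East
  F4: move forward 0/4 (blocked), now at (row=2, col=4)
  R: turn right, now facing South
  F4: move forward 4, now at (row=6, col=4)
Final: (row=6, col=4), facing South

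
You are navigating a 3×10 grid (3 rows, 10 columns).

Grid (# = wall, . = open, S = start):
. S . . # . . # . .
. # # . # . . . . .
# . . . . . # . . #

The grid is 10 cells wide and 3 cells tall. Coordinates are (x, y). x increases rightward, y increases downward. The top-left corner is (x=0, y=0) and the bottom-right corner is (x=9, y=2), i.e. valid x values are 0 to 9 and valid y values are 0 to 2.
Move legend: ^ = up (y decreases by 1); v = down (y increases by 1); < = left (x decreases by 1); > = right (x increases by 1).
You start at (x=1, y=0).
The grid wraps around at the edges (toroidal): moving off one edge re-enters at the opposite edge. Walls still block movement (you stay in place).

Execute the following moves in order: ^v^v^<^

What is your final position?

Answer: Final position: (x=1, y=2)

Derivation:
Start: (x=1, y=0)
  ^ (up): (x=1, y=0) -> (x=1, y=2)
  v (down): (x=1, y=2) -> (x=1, y=0)
  ^ (up): (x=1, y=0) -> (x=1, y=2)
  v (down): (x=1, y=2) -> (x=1, y=0)
  ^ (up): (x=1, y=0) -> (x=1, y=2)
  < (left): blocked, stay at (x=1, y=2)
  ^ (up): blocked, stay at (x=1, y=2)
Final: (x=1, y=2)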